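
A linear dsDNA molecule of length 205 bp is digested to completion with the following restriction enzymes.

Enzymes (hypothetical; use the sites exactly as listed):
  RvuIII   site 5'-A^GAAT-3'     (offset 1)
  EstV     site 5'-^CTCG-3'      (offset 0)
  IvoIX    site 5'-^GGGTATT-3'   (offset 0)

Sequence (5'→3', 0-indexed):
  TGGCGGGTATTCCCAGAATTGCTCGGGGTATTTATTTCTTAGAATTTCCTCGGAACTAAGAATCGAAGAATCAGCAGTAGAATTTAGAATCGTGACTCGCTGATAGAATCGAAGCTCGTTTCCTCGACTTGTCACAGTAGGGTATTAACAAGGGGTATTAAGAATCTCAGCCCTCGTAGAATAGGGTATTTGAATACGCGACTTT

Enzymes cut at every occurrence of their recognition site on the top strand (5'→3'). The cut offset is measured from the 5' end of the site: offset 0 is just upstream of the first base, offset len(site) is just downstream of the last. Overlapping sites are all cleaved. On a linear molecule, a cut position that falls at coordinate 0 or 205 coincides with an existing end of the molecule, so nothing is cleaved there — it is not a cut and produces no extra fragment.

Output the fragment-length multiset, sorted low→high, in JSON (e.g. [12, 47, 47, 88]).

[4,4,5,6,6,7,7,8,8,9,9,9,10,11,11,11,12,13,16,17,22]

Site scan:
  RvuIII AGAAT/1: at [14, 40, 58, 66, 78, 85, 104, 160, 177] ⇒ [15, 41, 59, 67, 79, 86, 105, 161, 178]
  EstV CTCG/0: at [21, 48, 95, 114, 122, 172] ⇒ [21, 48, 95, 114, 122, 172]
  IvoIX GGGTATT/0: at [4, 25, 139, 152, 183] ⇒ [4, 25, 139, 152, 183]

All cut coordinates (distinct, sorted): [4, 15, 21, 25, 41, 48, 59, 67, 79, 86, 95, 105, 114, 122, 139, 152, 161, 172, 178, 183]

Fragment lengths:
  [0,4): 4 bp
  [4,15): 11 bp
  [15,21): 6 bp
  [21,25): 4 bp
  [25,41): 16 bp
  [41,48): 7 bp
  [48,59): 11 bp
  [59,67): 8 bp
  [67,79): 12 bp
  [79,86): 7 bp
  [86,95): 9 bp
  [95,105): 10 bp
  [105,114): 9 bp
  [114,122): 8 bp
  [122,139): 17 bp
  [139,152): 13 bp
  [152,161): 9 bp
  [161,172): 11 bp
  [172,178): 6 bp
  [178,183): 5 bp
  [183,205): 22 bp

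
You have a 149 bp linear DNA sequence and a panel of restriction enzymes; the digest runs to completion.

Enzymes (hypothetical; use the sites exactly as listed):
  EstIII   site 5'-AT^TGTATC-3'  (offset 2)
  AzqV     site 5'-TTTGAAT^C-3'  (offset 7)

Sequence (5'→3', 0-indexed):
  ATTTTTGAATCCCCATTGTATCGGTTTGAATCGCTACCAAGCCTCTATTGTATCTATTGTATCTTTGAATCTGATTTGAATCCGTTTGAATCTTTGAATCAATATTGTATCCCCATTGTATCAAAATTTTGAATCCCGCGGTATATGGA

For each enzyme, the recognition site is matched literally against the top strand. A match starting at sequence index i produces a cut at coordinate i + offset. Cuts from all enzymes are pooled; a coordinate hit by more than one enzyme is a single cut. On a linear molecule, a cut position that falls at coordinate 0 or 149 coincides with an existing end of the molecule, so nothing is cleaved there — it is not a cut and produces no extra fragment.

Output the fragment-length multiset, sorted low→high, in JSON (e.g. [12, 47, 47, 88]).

[6,6,8,9,10,10,11,11,13,15,15,17,18]

Site scan:
  EstIII ATTGTATC/2: at [14, 46, 55, 103, 114] ⇒ [16, 48, 57, 105, 116]
  AzqV TTTGAATC/7: at [3, 24, 63, 74, 84, 92, 127] ⇒ [10, 31, 70, 81, 91, 99, 134]

Pooled cuts: [10, 16, 31, 48, 57, 70, 81, 91, 99, 105, 116, 134]

Fragments:
  [0,10): 10 bp
  [10,16): 6 bp
  [16,31): 15 bp
  [31,48): 17 bp
  [48,57): 9 bp
  [57,70): 13 bp
  [70,81): 11 bp
  [81,91): 10 bp
  [91,99): 8 bp
  [99,105): 6 bp
  [105,116): 11 bp
  [116,134): 18 bp
  [134,149): 15 bp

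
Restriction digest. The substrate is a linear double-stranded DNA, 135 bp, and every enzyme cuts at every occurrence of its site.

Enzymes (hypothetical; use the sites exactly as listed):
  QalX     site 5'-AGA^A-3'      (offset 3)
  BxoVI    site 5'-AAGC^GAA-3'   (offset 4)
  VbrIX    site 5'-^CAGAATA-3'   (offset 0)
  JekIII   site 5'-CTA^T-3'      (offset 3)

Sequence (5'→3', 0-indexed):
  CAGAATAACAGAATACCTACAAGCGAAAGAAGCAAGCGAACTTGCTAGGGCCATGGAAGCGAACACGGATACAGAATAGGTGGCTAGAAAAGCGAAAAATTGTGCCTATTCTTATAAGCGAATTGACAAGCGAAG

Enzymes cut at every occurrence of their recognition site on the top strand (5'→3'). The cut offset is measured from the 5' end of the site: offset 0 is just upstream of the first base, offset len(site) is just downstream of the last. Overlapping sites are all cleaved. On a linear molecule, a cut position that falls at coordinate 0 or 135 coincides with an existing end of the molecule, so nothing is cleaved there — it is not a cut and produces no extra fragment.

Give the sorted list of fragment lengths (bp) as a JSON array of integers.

Per-enzyme occurrences:
  QalX AGAA/3: at [1, 9, 27, 72, 85] ⇒ [4, 12, 30, 75, 88]
  BxoVI AAGCGAA/4: at [20, 33, 56, 89, 115, 127] ⇒ [24, 37, 60, 93, 119, 131]
  VbrIX CAGAATA/0: at [0, 8, 71] ⇒ [8, 71] (position 0 is a terminus of the linear molecule — no cut)
  JekIII CTAT/3: at [105] ⇒ [108]

All cut coordinates (distinct, sorted): [4, 8, 12, 24, 30, 37, 60, 71, 75, 88, 93, 108, 119, 131]

Fragment lengths:
  [0,4): 4 bp
  [4,8): 4 bp
  [8,12): 4 bp
  [12,24): 12 bp
  [24,30): 6 bp
  [30,37): 7 bp
  [37,60): 23 bp
  [60,71): 11 bp
  [71,75): 4 bp
  [75,88): 13 bp
  [88,93): 5 bp
  [93,108): 15 bp
  [108,119): 11 bp
  [119,131): 12 bp
  [131,135): 4 bp

[4,4,4,4,4,5,6,7,11,11,12,12,13,15,23]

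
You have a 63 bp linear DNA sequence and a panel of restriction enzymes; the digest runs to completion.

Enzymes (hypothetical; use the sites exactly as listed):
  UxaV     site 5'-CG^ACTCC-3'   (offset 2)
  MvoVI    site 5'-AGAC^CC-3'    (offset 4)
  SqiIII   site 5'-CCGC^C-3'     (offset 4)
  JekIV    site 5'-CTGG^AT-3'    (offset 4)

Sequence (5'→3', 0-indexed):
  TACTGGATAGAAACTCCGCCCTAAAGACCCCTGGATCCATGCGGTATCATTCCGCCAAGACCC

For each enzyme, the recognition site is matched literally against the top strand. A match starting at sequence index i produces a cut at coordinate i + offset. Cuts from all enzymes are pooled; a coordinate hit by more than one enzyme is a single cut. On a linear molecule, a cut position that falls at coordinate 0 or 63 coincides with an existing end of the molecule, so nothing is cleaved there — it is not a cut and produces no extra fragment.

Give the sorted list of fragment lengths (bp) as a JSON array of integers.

[2,6,6,6,9,13,21]

Per-enzyme occurrences:
  UxaV (CGACTCC, off=2): no sites
  MvoVI (AGACCC, off=4): starts [24, 57] → cuts [28, 61]
  SqiIII (CCGCC, off=4): starts [15, 51] → cuts [19, 55]
  JekIV (CTGGAT, off=4): starts [2, 30] → cuts [6, 34]

All cut coordinates (distinct, sorted): [6, 19, 28, 34, 55, 61]

Fragment lengths:
  [0,6): 6 bp
  [6,19): 13 bp
  [19,28): 9 bp
  [28,34): 6 bp
  [34,55): 21 bp
  [55,61): 6 bp
  [61,63): 2 bp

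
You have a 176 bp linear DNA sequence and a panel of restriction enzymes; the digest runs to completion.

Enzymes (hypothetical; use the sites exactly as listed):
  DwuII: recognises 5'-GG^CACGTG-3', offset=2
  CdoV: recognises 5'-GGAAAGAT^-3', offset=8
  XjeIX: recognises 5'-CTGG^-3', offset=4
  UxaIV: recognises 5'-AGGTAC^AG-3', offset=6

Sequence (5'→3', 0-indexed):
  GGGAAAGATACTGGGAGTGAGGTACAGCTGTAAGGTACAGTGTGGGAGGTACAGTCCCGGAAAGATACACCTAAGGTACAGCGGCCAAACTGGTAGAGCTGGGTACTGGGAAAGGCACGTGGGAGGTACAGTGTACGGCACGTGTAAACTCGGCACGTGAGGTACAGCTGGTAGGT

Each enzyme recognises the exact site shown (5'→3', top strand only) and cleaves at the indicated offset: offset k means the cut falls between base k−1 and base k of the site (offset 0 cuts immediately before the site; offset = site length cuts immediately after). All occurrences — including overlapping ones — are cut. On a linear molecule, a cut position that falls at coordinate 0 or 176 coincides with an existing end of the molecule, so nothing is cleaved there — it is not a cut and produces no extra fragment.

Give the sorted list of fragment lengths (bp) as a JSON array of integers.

Scan for sites:
  DwuII (GGCACGTG, off=2): starts [113, 136, 151] → cuts [115, 138, 153]
  CdoV (GGAAAGAT, off=8): starts [1, 58] → cuts [9, 66]
  XjeIX (CTGG, off=4): starts [10, 89, 98, 105, 167] → cuts [14, 93, 102, 109, 171]
  UxaIV (AGGTACAG, off=6): starts [19, 32, 46, 73, 123, 159] → cuts [25, 38, 52, 79, 129, 165]

All cut coordinates (distinct, sorted): [9, 14, 25, 38, 52, 66, 79, 93, 102, 109, 115, 129, 138, 153, 165, 171]

Fragments:
  [0,9): 9 bp
  [9,14): 5 bp
  [14,25): 11 bp
  [25,38): 13 bp
  [38,52): 14 bp
  [52,66): 14 bp
  [66,79): 13 bp
  [79,93): 14 bp
  [93,102): 9 bp
  [102,109): 7 bp
  [109,115): 6 bp
  [115,129): 14 bp
  [129,138): 9 bp
  [138,153): 15 bp
  [153,165): 12 bp
  [165,171): 6 bp
  [171,176): 5 bp

[5,5,6,6,7,9,9,9,11,12,13,13,14,14,14,14,15]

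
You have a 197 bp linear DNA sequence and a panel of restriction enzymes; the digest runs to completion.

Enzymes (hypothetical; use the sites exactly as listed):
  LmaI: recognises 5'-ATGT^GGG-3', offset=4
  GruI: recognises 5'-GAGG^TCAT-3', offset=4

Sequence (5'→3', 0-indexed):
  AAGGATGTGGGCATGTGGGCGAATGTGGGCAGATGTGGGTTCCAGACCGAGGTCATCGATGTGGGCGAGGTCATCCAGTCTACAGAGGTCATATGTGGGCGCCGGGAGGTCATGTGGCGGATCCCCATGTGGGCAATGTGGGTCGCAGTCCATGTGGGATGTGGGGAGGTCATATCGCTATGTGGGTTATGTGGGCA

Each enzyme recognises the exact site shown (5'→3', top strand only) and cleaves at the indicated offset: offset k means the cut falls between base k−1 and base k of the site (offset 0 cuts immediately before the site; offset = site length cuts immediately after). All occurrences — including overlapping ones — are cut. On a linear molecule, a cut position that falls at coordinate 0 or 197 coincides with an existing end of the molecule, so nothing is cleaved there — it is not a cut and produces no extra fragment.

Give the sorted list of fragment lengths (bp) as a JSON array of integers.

[5,7,7,8,8,8,8,9,9,10,10,10,13,14,16,16,18,21]

Per-enzyme occurrences:
  LmaI ATGTGGG/4: at [4, 12, 22, 32, 58, 92, 126, 135, 151, 158, 179, 188] ⇒ [8, 16, 26, 36, 62, 96, 130, 139, 155, 162, 183, 192]
  GruI GAGGTCAT/4: at [48, 66, 84, 105, 165] ⇒ [52, 70, 88, 109, 169]

Pooled cuts: [8, 16, 26, 36, 52, 62, 70, 88, 96, 109, 130, 139, 155, 162, 169, 183, 192]

Fragments:
  [0,8): 8 bp
  [8,16): 8 bp
  [16,26): 10 bp
  [26,36): 10 bp
  [36,52): 16 bp
  [52,62): 10 bp
  [62,70): 8 bp
  [70,88): 18 bp
  [88,96): 8 bp
  [96,109): 13 bp
  [109,130): 21 bp
  [130,139): 9 bp
  [139,155): 16 bp
  [155,162): 7 bp
  [162,169): 7 bp
  [169,183): 14 bp
  [183,192): 9 bp
  [192,197): 5 bp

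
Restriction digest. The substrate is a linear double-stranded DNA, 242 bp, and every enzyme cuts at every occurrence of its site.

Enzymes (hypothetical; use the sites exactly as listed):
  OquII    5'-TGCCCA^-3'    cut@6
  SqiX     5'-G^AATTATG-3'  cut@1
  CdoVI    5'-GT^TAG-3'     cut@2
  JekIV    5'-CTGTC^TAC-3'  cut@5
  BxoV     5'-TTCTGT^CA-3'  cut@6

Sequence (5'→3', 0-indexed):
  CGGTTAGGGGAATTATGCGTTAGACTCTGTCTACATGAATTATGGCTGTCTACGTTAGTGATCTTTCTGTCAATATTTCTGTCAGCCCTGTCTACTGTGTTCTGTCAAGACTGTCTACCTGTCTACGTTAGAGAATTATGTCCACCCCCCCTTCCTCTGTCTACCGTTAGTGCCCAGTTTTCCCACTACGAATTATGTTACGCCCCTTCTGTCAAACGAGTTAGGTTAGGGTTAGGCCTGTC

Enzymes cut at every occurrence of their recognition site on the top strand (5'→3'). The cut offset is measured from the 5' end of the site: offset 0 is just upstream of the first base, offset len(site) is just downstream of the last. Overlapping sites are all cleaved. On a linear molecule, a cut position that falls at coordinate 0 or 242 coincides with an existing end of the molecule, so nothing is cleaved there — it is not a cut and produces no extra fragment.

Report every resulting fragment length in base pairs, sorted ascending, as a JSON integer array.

Scan for sites:
  OquII (TGCCCA, off=6): starts [170] → cuts [176]
  SqiX (GAATTATG, off=1): starts [9, 36, 132, 189] → cuts [10, 37, 133, 190]
  CdoVI (GTTAG, off=2): starts [2, 18, 53, 126, 165, 219, 224, 230] → cuts [4, 20, 55, 128, 167, 221, 226, 232]
  JekIV (CTGTCTAC, off=5): starts [26, 45, 87, 110, 118, 156] → cuts [31, 50, 92, 115, 123, 161]
  BxoV (TTCTGTCA, off=6): starts [64, 76, 99, 206] → cuts [70, 82, 105, 212]

All cut coordinates (distinct, sorted): [4, 10, 20, 31, 37, 50, 55, 70, 82, 92, 105, 115, 123, 128, 133, 161, 167, 176, 190, 212, 221, 226, 232]

Fragments:
  [0,4): 4 bp
  [4,10): 6 bp
  [10,20): 10 bp
  [20,31): 11 bp
  [31,37): 6 bp
  [37,50): 13 bp
  [50,55): 5 bp
  [55,70): 15 bp
  [70,82): 12 bp
  [82,92): 10 bp
  [92,105): 13 bp
  [105,115): 10 bp
  [115,123): 8 bp
  [123,128): 5 bp
  [128,133): 5 bp
  [133,161): 28 bp
  [161,167): 6 bp
  [167,176): 9 bp
  [176,190): 14 bp
  [190,212): 22 bp
  [212,221): 9 bp
  [221,226): 5 bp
  [226,232): 6 bp
  [232,242): 10 bp

[4,5,5,5,5,6,6,6,6,8,9,9,10,10,10,10,11,12,13,13,14,15,22,28]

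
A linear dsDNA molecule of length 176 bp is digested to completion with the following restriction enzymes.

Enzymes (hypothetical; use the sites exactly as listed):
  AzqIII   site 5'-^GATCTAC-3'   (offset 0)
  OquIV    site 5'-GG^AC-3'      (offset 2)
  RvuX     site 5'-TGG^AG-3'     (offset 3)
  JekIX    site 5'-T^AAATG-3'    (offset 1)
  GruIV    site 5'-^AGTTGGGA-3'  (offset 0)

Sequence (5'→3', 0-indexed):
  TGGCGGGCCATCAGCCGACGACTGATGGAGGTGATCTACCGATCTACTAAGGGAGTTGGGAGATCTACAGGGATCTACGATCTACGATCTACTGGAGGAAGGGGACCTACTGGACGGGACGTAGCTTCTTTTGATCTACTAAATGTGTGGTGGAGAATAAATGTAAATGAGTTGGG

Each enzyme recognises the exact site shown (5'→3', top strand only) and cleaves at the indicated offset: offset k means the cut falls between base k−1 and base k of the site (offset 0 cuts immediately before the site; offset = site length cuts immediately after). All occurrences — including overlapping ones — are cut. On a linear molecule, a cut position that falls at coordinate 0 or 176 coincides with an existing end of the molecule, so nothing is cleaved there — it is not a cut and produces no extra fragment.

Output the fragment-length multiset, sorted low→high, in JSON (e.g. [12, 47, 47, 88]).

Per-enzyme occurrences:
  AzqIII GATCTAC/0: at [32, 40, 61, 71, 78, 85, 132] ⇒ [32, 40, 61, 71, 78, 85, 132]
  OquIV GGAC/2: at [102, 111, 116] ⇒ [104, 113, 118]
  RvuX TGGAG/3: at [25, 92, 150] ⇒ [28, 95, 153]
  JekIX TAAATG/1: at [139, 157, 163] ⇒ [140, 158, 164]
  GruIV AGTTGGGA/0: at [53] ⇒ [53]

All cut coordinates (distinct, sorted): [28, 32, 40, 53, 61, 71, 78, 85, 95, 104, 113, 118, 132, 140, 153, 158, 164]

Fragments:
  [0,28): 28 bp
  [28,32): 4 bp
  [32,40): 8 bp
  [40,53): 13 bp
  [53,61): 8 bp
  [61,71): 10 bp
  [71,78): 7 bp
  [78,85): 7 bp
  [85,95): 10 bp
  [95,104): 9 bp
  [104,113): 9 bp
  [113,118): 5 bp
  [118,132): 14 bp
  [132,140): 8 bp
  [140,153): 13 bp
  [153,158): 5 bp
  [158,164): 6 bp
  [164,176): 12 bp

[4,5,5,6,7,7,8,8,8,9,9,10,10,12,13,13,14,28]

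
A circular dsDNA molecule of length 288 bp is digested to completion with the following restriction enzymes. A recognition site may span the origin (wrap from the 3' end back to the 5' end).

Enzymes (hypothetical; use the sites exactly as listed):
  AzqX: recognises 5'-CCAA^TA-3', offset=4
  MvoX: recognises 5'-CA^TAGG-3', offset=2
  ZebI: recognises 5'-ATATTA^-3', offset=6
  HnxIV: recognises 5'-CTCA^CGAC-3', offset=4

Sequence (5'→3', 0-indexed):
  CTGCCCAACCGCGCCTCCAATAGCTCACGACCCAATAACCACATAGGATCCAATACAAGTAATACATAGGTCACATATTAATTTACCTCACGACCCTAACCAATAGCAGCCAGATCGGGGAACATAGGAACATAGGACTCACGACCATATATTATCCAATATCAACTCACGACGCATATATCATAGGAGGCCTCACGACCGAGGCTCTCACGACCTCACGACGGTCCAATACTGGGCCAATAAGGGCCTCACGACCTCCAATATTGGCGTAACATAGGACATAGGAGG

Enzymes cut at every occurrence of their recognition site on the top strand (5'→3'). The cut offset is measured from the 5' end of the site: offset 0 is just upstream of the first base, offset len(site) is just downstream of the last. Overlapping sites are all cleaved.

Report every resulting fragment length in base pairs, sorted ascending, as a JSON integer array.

Per-enzyme occurrences:
  AzqX (CCAATA, off=4): starts [16, 31, 49, 99, 155, 225, 236, 257] → cuts [20, 35, 53, 103, 159, 229, 240, 261]
  MvoX (CATAGG, off=2): starts [41, 64, 122, 130, 181, 272, 279] → cuts [43, 66, 124, 132, 183, 274, 281]
  ZebI (ATATTA, off=6): starts [74, 148] → cuts [80, 154]
  HnxIV (CTCACGAC, off=4): starts [23, 86, 137, 165, 191, 206, 214, 247] → cuts [27, 90, 141, 169, 195, 210, 218, 251]

Pooled cuts: [20, 27, 35, 43, 53, 66, 80, 90, 103, 124, 132, 141, 154, 159, 169, 183, 195, 210, 218, 229, 240, 251, 261, 274, 281]

Fragments:
  20→27: 7 bp
  27→35: 8 bp
  35→43: 8 bp
  43→53: 10 bp
  53→66: 13 bp
  66→80: 14 bp
  80→90: 10 bp
  90→103: 13 bp
  103→124: 21 bp
  124→132: 8 bp
  132→141: 9 bp
  141→154: 13 bp
  154→159: 5 bp
  159→169: 10 bp
  169→183: 14 bp
  183→195: 12 bp
  195→210: 15 bp
  210→218: 8 bp
  218→229: 11 bp
  229→240: 11 bp
  240→251: 11 bp
  251→261: 10 bp
  261→274: 13 bp
  274→281: 7 bp
  281→20 (wrap): 288-281+20 = 27 bp

[5,7,7,8,8,8,8,9,10,10,10,10,11,11,11,12,13,13,13,13,14,14,15,21,27]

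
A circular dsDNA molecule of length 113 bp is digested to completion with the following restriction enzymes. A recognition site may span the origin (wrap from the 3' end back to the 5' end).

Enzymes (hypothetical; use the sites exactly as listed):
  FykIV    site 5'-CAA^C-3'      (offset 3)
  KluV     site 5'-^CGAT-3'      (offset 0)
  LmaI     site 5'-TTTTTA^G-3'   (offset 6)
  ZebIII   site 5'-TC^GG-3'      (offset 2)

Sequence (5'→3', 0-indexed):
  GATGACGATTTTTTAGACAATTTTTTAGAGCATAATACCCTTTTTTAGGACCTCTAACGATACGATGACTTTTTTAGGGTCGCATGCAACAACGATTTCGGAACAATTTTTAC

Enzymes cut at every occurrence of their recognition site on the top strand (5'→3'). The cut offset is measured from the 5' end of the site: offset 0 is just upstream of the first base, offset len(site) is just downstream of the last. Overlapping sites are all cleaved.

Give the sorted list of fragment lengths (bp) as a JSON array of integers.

Site scan:
  FykIV CAAC/3: at [86, 89] ⇒ [89, 92]
  KluV CGAT/0: at [5, 57, 62, 92, 112] ⇒ [5, 57, 62, 92, 112]
  LmaI TTTTTAG/6: at [9, 21, 41, 70] ⇒ [15, 27, 47, 76]
  ZebIII TCGG/2: at [97] ⇒ [99]

Pooled cuts: [5, 15, 27, 47, 57, 62, 76, 89, 92, 99, 112]

Fragment lengths:
  5→15: 10 bp
  15→27: 12 bp
  27→47: 20 bp
  47→57: 10 bp
  57→62: 5 bp
  62→76: 14 bp
  76→89: 13 bp
  89→92: 3 bp
  92→99: 7 bp
  99→112: 13 bp
  112→5 (wrap): 113-112+5 = 6 bp

[3,5,6,7,10,10,12,13,13,14,20]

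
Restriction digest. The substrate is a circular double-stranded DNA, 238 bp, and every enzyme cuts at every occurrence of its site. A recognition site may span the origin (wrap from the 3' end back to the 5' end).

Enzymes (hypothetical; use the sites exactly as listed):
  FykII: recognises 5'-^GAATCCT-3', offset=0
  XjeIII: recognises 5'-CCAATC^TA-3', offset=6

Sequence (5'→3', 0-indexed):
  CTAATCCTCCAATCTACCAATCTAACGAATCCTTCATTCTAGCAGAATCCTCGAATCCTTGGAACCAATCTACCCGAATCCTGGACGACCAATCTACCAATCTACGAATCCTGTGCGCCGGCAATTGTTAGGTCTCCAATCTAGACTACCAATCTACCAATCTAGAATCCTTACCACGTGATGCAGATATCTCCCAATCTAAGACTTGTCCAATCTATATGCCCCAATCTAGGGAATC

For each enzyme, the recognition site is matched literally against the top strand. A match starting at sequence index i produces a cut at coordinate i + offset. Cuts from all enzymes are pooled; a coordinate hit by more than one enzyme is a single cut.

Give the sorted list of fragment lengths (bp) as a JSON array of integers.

Per-enzyme occurrences:
  FykII GAATCCT/0: at [26, 44, 52, 75, 105, 164, 233] ⇒ [26, 44, 52, 75, 105, 164, 233]
  XjeIII CCAATCTA/6: at [8, 16, 64, 88, 96, 135, 148, 156, 193, 209, 223] ⇒ [14, 22, 70, 94, 102, 141, 154, 162, 199, 215, 229]

All cut coordinates (distinct, sorted): [14, 22, 26, 44, 52, 70, 75, 94, 102, 105, 141, 154, 162, 164, 199, 215, 229, 233]

Fragment lengths:
  14→22: 8 bp
  22→26: 4 bp
  26→44: 18 bp
  44→52: 8 bp
  52→70: 18 bp
  70→75: 5 bp
  75→94: 19 bp
  94→102: 8 bp
  102→105: 3 bp
  105→141: 36 bp
  141→154: 13 bp
  154→162: 8 bp
  162→164: 2 bp
  164→199: 35 bp
  199→215: 16 bp
  215→229: 14 bp
  229→233: 4 bp
  233→14 (wrap): 238-233+14 = 19 bp

[2,3,4,4,5,8,8,8,8,13,14,16,18,18,19,19,35,36]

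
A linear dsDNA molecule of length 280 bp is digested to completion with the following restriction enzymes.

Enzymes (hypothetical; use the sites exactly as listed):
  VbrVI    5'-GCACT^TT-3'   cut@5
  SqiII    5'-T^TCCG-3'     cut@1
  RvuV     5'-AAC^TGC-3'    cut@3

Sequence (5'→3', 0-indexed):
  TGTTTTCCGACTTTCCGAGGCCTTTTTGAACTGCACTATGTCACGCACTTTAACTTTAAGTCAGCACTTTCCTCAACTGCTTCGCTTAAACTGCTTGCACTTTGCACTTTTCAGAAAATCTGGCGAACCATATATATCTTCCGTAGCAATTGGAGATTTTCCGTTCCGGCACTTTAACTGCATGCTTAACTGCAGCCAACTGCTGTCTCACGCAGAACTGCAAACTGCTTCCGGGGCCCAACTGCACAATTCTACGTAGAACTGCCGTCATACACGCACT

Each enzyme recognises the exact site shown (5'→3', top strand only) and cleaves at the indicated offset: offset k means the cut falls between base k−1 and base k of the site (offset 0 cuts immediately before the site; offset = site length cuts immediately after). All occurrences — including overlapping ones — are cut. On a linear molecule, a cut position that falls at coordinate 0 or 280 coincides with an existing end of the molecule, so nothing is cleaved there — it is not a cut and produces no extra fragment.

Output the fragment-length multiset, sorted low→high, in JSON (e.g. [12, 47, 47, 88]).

Per-enzyme occurrences:
  VbrVI (GCACTTT, off=5): starts [44, 63, 96, 103, 168] → cuts [49, 68, 101, 108, 173]
  SqiII (TTCCG, off=1): starts [4, 12, 138, 158, 163, 228] → cuts [5, 13, 139, 159, 164, 229]
  RvuV (AACTGC, off=3): starts [28, 74, 88, 175, 187, 197, 215, 222, 239, 259] → cuts [31, 77, 91, 178, 190, 200, 218, 225, 242, 262]

All cut coordinates (distinct, sorted): [5, 13, 31, 49, 68, 77, 91, 101, 108, 139, 159, 164, 173, 178, 190, 200, 218, 225, 229, 242, 262]

Fragment lengths:
  [0,5): 5 bp
  [5,13): 8 bp
  [13,31): 18 bp
  [31,49): 18 bp
  [49,68): 19 bp
  [68,77): 9 bp
  [77,91): 14 bp
  [91,101): 10 bp
  [101,108): 7 bp
  [108,139): 31 bp
  [139,159): 20 bp
  [159,164): 5 bp
  [164,173): 9 bp
  [173,178): 5 bp
  [178,190): 12 bp
  [190,200): 10 bp
  [200,218): 18 bp
  [218,225): 7 bp
  [225,229): 4 bp
  [229,242): 13 bp
  [242,262): 20 bp
  [262,280): 18 bp

[4,5,5,5,7,7,8,9,9,10,10,12,13,14,18,18,18,18,19,20,20,31]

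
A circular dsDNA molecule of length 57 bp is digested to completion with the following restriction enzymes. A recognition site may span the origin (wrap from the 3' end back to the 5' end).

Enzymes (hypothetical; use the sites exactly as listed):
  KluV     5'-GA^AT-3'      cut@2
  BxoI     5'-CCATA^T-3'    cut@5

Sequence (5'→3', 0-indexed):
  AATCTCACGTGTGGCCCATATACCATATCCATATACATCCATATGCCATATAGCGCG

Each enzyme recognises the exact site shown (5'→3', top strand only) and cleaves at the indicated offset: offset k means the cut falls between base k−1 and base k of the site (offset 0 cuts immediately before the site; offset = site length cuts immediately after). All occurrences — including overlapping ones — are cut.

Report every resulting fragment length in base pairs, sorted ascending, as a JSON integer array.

[6,7,7,8,10,19]

Site scan:
  KluV (GAAT, off=2): starts [56] → cuts [1]
  BxoI (CCATAT, off=5): starts [15, 22, 28, 38, 45] → cuts [20, 27, 33, 43, 50]

All cut coordinates (distinct, sorted): [1, 20, 27, 33, 43, 50]

Fragments:
  1→20: 19 bp
  20→27: 7 bp
  27→33: 6 bp
  33→43: 10 bp
  43→50: 7 bp
  50→1 (wrap): 57-50+1 = 8 bp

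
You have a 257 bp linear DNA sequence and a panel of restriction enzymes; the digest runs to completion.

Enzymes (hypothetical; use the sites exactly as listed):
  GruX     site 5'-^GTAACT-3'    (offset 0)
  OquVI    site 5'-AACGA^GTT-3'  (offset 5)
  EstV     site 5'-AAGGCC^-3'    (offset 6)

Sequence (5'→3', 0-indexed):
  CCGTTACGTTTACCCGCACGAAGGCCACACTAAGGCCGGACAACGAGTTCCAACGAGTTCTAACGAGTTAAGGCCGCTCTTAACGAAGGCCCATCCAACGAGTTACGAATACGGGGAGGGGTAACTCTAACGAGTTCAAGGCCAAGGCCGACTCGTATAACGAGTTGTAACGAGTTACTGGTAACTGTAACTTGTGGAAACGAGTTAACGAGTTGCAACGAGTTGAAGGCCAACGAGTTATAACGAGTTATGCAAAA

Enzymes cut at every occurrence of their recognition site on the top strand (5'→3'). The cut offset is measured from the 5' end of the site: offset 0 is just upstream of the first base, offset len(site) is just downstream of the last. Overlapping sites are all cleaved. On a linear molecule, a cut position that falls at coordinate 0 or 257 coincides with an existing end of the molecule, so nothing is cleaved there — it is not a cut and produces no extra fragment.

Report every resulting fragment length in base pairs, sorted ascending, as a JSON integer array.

Scan for sites:
  GruX GTAACT/0: at [120, 180, 186] ⇒ [120, 180, 186]
  OquVI AACGAGTT/5: at [41, 51, 61, 96, 128, 158, 168, 198, 206, 216, 231, 241] ⇒ [46, 56, 66, 101, 133, 163, 173, 203, 211, 221, 236, 246]
  EstV AAGGCC/6: at [20, 31, 69, 85, 137, 143, 225] ⇒ [26, 37, 75, 91, 143, 149, 231]

All cut coordinates (distinct, sorted): [26, 37, 46, 56, 66, 75, 91, 101, 120, 133, 143, 149, 163, 173, 180, 186, 203, 211, 221, 231, 236, 246]

Fragments:
  [0,26): 26 bp
  [26,37): 11 bp
  [37,46): 9 bp
  [46,56): 10 bp
  [56,66): 10 bp
  [66,75): 9 bp
  [75,91): 16 bp
  [91,101): 10 bp
  [101,120): 19 bp
  [120,133): 13 bp
  [133,143): 10 bp
  [143,149): 6 bp
  [149,163): 14 bp
  [163,173): 10 bp
  [173,180): 7 bp
  [180,186): 6 bp
  [186,203): 17 bp
  [203,211): 8 bp
  [211,221): 10 bp
  [221,231): 10 bp
  [231,236): 5 bp
  [236,246): 10 bp
  [246,257): 11 bp

[5,6,6,7,8,9,9,10,10,10,10,10,10,10,10,11,11,13,14,16,17,19,26]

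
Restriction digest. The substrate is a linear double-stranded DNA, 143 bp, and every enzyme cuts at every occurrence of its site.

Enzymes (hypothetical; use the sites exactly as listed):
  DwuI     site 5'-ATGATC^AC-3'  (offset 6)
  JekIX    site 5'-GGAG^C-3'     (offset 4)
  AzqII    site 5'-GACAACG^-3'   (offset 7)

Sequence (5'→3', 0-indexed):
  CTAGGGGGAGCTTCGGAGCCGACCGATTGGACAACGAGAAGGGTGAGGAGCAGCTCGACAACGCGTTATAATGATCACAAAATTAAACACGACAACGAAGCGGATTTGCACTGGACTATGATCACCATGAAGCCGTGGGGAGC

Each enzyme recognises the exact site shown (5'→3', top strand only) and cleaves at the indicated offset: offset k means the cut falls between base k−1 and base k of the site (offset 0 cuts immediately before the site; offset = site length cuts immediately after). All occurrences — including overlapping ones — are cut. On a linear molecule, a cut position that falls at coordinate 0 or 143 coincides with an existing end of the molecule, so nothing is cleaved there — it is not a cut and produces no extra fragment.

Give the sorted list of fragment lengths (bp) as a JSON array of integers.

[1,8,10,13,13,14,18,19,21,26]

Per-enzyme occurrences:
  DwuI ATGATCAC/6: at [70, 117] ⇒ [76, 123]
  JekIX GGAGC/4: at [6, 14, 46, 138] ⇒ [10, 18, 50, 142]
  AzqII GACAACG/7: at [29, 56, 90] ⇒ [36, 63, 97]

Pooled cuts: [10, 18, 36, 50, 63, 76, 97, 123, 142]

Fragments:
  [0,10): 10 bp
  [10,18): 8 bp
  [18,36): 18 bp
  [36,50): 14 bp
  [50,63): 13 bp
  [63,76): 13 bp
  [76,97): 21 bp
  [97,123): 26 bp
  [123,142): 19 bp
  [142,143): 1 bp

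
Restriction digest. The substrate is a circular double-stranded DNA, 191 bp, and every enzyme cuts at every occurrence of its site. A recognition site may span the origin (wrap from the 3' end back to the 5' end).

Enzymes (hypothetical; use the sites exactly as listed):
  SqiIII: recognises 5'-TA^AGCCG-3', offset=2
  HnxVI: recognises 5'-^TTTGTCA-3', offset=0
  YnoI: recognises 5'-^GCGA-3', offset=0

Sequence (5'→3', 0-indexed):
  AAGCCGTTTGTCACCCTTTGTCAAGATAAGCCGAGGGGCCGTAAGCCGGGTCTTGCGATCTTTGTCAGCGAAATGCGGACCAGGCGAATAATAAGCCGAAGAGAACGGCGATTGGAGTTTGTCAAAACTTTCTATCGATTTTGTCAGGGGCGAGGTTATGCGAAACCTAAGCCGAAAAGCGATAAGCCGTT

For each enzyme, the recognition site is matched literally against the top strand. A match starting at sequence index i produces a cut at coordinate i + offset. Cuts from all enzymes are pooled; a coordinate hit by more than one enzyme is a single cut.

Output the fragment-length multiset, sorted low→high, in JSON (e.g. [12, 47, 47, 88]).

Per-enzyme occurrences:
  SqiIII (TAAGCCG, off=2): starts [26, 41, 91, 167, 182, 190] → cuts [1, 28, 43, 93, 169, 184]
  HnxVI (TTTGTCA, off=0): starts [6, 16, 60, 117, 139] → cuts [6, 16, 60, 117, 139]
  YnoI (GCGA, off=0): starts [54, 67, 83, 107, 149, 159, 178] → cuts [54, 67, 83, 107, 149, 159, 178]

All cut coordinates (distinct, sorted): [1, 6, 16, 28, 43, 54, 60, 67, 83, 93, 107, 117, 139, 149, 159, 169, 178, 184]

Fragments:
  1→6: 5 bp
  6→16: 10 bp
  16→28: 12 bp
  28→43: 15 bp
  43→54: 11 bp
  54→60: 6 bp
  60→67: 7 bp
  67→83: 16 bp
  83→93: 10 bp
  93→107: 14 bp
  107→117: 10 bp
  117→139: 22 bp
  139→149: 10 bp
  149→159: 10 bp
  159→169: 10 bp
  169→178: 9 bp
  178→184: 6 bp
  184→1 (wrap): 191-184+1 = 8 bp

[5,6,6,7,8,9,10,10,10,10,10,10,11,12,14,15,16,22]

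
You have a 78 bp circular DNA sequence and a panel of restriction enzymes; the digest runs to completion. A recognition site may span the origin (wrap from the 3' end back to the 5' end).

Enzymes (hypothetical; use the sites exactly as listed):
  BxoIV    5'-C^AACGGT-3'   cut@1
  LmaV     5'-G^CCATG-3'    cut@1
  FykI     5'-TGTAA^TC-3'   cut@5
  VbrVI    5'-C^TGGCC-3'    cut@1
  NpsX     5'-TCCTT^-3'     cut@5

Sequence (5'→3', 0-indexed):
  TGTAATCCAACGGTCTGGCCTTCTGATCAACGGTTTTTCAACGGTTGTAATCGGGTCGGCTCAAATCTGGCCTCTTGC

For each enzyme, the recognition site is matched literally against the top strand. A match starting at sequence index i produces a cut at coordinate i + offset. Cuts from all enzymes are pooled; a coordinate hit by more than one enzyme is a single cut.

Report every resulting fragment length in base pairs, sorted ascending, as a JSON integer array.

Site scan:
  BxoIV CAACGGT/1: at [7, 27, 38] ⇒ [8, 28, 39]
  LmaV (GCCATG, off=1): no sites
  FykI TGTAATC/5: at [0, 45] ⇒ [5, 50]
  VbrVI CTGGCC/1: at [14, 66] ⇒ [15, 67]
  NpsX (TCCTT, off=5): no sites

Pooled cuts: [5, 8, 15, 28, 39, 50, 67]

Fragment lengths:
  5→8: 3 bp
  8→15: 7 bp
  15→28: 13 bp
  28→39: 11 bp
  39→50: 11 bp
  50→67: 17 bp
  67→5 (wrap): 78-67+5 = 16 bp

[3,7,11,11,13,16,17]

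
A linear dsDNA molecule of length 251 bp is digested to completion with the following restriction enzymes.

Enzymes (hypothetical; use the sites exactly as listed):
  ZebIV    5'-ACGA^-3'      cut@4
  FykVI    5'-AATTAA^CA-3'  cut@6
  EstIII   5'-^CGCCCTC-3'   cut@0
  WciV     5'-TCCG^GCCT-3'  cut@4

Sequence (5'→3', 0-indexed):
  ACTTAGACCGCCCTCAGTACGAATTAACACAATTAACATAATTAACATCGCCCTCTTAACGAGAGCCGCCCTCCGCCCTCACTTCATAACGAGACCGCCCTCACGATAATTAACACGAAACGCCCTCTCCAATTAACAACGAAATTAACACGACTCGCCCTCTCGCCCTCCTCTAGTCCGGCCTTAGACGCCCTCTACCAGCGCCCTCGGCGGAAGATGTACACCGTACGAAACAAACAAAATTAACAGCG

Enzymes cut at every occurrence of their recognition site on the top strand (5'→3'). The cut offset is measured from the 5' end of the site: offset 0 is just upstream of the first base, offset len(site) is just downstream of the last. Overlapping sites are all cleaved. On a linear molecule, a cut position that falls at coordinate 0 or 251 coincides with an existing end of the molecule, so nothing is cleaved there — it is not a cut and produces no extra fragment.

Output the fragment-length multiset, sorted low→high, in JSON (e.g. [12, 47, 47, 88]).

Site scan:
  ZebIV (ACGA, off=4): starts [18, 58, 88, 102, 114, 138, 149, 227] → cuts [22, 62, 92, 106, 118, 142, 153, 231]
  FykVI (AATTAACA, off=6): starts [21, 30, 39, 107, 130, 142, 240] → cuts [27, 36, 45, 113, 136, 148, 246]
  EstIII (CGCCCTC, off=0): starts [8, 48, 66, 73, 95, 120, 155, 163, 188, 201] → cuts [8, 48, 66, 73, 95, 120, 155, 163, 188, 201]
  WciV (TCCGGCCT, off=4): starts [176] → cuts [180]

All cut coordinates (distinct, sorted): [8, 22, 27, 36, 45, 48, 62, 66, 73, 92, 95, 106, 113, 118, 120, 136, 142, 148, 153, 155, 163, 180, 188, 201, 231, 246]

Fragments:
  [0,8): 8 bp
  [8,22): 14 bp
  [22,27): 5 bp
  [27,36): 9 bp
  [36,45): 9 bp
  [45,48): 3 bp
  [48,62): 14 bp
  [62,66): 4 bp
  [66,73): 7 bp
  [73,92): 19 bp
  [92,95): 3 bp
  [95,106): 11 bp
  [106,113): 7 bp
  [113,118): 5 bp
  [118,120): 2 bp
  [120,136): 16 bp
  [136,142): 6 bp
  [142,148): 6 bp
  [148,153): 5 bp
  [153,155): 2 bp
  [155,163): 8 bp
  [163,180): 17 bp
  [180,188): 8 bp
  [188,201): 13 bp
  [201,231): 30 bp
  [231,246): 15 bp
  [246,251): 5 bp

[2,2,3,3,4,5,5,5,5,6,6,7,7,8,8,8,9,9,11,13,14,14,15,16,17,19,30]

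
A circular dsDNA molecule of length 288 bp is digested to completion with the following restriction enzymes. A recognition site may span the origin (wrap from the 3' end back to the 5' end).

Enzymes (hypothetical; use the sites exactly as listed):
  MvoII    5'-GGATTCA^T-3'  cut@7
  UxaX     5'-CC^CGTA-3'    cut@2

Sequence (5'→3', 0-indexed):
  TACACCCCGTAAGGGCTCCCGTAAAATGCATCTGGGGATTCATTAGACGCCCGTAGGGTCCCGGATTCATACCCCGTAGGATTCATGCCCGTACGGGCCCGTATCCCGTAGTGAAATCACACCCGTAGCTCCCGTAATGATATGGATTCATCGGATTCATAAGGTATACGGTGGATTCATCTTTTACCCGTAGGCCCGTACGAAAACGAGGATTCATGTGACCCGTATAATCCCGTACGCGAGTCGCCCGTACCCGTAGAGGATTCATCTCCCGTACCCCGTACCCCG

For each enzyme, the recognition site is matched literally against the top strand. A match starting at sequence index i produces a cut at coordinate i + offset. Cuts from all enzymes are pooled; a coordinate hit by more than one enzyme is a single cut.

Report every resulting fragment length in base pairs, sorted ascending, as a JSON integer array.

Site scan:
  MvoII (GGATTCAT, off=7): starts [35, 62, 78, 143, 152, 172, 209, 260] → cuts [42, 69, 85, 150, 159, 179, 216, 267]
  UxaX (CCCGTA, off=2): starts [5, 17, 49, 72, 87, 97, 104, 121, 130, 186, 194, 221, 231, 246, 252, 270, 277, 284] → cuts [7, 19, 51, 74, 89, 99, 106, 123, 132, 188, 196, 223, 233, 248, 254, 272, 279, 286]

Pooled cuts: [7, 19, 42, 51, 69, 74, 85, 89, 99, 106, 123, 132, 150, 159, 179, 188, 196, 216, 223, 233, 248, 254, 267, 272, 279, 286]

Fragment lengths:
  7→19: 12 bp
  19→42: 23 bp
  42→51: 9 bp
  51→69: 18 bp
  69→74: 5 bp
  74→85: 11 bp
  85→89: 4 bp
  89→99: 10 bp
  99→106: 7 bp
  106→123: 17 bp
  123→132: 9 bp
  132→150: 18 bp
  150→159: 9 bp
  159→179: 20 bp
  179→188: 9 bp
  188→196: 8 bp
  196→216: 20 bp
  216→223: 7 bp
  223→233: 10 bp
  233→248: 15 bp
  248→254: 6 bp
  254→267: 13 bp
  267→272: 5 bp
  272→279: 7 bp
  279→286: 7 bp
  286→7 (wrap): 288-286+7 = 9 bp

[4,5,5,6,7,7,7,7,8,9,9,9,9,9,10,10,11,12,13,15,17,18,18,20,20,23]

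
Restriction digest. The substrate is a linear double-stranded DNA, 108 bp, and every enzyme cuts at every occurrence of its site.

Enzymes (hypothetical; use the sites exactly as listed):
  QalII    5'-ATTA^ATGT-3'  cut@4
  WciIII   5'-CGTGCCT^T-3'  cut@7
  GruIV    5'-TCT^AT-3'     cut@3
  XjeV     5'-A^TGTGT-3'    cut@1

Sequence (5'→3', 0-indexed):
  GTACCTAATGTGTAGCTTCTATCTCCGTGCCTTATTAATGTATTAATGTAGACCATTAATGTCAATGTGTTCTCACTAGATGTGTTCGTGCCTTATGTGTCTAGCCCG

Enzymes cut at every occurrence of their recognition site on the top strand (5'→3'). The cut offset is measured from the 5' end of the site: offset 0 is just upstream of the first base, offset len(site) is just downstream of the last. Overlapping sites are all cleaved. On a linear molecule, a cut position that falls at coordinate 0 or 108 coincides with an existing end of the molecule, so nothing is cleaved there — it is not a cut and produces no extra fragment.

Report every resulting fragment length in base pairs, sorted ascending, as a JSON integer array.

[2,5,7,8,8,12,12,13,13,13,15]

Scan for sites:
  QalII (ATTAATGT, off=4): starts [33, 41, 54] → cuts [37, 45, 58]
  WciIII (CGTGCCTT, off=7): starts [25, 86] → cuts [32, 93]
  GruIV (TCTAT, off=3): starts [17] → cuts [20]
  XjeV (ATGTGT, off=1): starts [7, 64, 79, 94] → cuts [8, 65, 80, 95]

All cut coordinates (distinct, sorted): [8, 20, 32, 37, 45, 58, 65, 80, 93, 95]

Fragments:
  [0,8): 8 bp
  [8,20): 12 bp
  [20,32): 12 bp
  [32,37): 5 bp
  [37,45): 8 bp
  [45,58): 13 bp
  [58,65): 7 bp
  [65,80): 15 bp
  [80,93): 13 bp
  [93,95): 2 bp
  [95,108): 13 bp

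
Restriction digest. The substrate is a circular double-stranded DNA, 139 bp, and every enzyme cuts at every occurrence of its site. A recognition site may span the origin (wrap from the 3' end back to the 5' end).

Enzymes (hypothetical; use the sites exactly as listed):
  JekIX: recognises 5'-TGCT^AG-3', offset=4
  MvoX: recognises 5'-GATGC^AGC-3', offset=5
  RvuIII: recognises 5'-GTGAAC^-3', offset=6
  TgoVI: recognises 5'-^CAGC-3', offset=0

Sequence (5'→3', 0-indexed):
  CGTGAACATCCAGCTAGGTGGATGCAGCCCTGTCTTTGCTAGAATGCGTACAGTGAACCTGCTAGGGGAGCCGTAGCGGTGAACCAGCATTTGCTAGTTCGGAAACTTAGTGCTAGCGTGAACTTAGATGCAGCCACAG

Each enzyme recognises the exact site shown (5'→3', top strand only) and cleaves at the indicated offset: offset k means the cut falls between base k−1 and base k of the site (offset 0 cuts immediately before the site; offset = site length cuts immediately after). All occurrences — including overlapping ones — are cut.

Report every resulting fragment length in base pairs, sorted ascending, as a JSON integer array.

[1,1,3,5,5,7,9,10,11,14,15,18,19,21]

Scan for sites:
  JekIX TGCTAG/4: at [36, 59, 91, 110] ⇒ [40, 63, 95, 114]
  MvoX GATGCAGC/5: at [20, 126] ⇒ [25, 131]
  RvuIII GTGAAC/6: at [1, 52, 78, 117] ⇒ [7, 58, 84, 123]
  TgoVI CAGC/0: at [10, 24, 84, 130, 136] ⇒ [10, 24, 84, 130, 136]

All cut coordinates (distinct, sorted): [7, 10, 24, 25, 40, 58, 63, 84, 95, 114, 123, 130, 131, 136]

Fragments:
  7→10: 3 bp
  10→24: 14 bp
  24→25: 1 bp
  25→40: 15 bp
  40→58: 18 bp
  58→63: 5 bp
  63→84: 21 bp
  84→95: 11 bp
  95→114: 19 bp
  114→123: 9 bp
  123→130: 7 bp
  130→131: 1 bp
  131→136: 5 bp
  136→7 (wrap): 139-136+7 = 10 bp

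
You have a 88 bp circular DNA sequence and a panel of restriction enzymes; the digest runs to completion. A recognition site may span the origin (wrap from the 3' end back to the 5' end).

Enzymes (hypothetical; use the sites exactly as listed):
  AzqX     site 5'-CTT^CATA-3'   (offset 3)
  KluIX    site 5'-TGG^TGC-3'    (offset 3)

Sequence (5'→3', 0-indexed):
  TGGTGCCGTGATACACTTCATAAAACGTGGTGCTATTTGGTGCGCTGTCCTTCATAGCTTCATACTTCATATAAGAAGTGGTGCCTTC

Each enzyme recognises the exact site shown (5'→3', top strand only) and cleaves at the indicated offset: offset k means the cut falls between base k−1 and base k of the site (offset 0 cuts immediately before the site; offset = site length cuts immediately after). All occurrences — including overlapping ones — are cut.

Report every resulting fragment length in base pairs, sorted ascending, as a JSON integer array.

Site scan:
  AzqX CTTCATA/3: at [15, 49, 57, 64] ⇒ [18, 52, 60, 67]
  KluIX TGGTGC/3: at [0, 27, 37, 78] ⇒ [3, 30, 40, 81]

All cut coordinates (distinct, sorted): [3, 18, 30, 40, 52, 60, 67, 81]

Fragment lengths:
  3→18: 15 bp
  18→30: 12 bp
  30→40: 10 bp
  40→52: 12 bp
  52→60: 8 bp
  60→67: 7 bp
  67→81: 14 bp
  81→3 (wrap): 88-81+3 = 10 bp

[7,8,10,10,12,12,14,15]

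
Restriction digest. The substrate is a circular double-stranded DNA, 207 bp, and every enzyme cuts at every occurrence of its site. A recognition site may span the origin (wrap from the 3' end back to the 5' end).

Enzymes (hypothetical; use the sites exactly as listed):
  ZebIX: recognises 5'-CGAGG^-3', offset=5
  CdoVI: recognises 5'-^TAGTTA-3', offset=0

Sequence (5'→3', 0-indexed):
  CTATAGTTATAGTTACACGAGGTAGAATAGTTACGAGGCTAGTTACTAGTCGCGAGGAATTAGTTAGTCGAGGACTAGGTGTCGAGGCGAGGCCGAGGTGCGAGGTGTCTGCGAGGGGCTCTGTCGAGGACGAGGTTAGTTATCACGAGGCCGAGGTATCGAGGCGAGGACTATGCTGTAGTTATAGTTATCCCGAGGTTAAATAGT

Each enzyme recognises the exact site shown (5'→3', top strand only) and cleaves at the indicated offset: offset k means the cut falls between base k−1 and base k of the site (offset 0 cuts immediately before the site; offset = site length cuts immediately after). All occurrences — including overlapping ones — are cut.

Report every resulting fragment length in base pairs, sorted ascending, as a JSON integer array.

Per-enzyme occurrences:
  ZebIX (CGAGG, off=5): starts [17, 33, 52, 68, 82, 87, 93, 100, 111, 124, 130, 145, 151, 159, 164, 193] → cuts [22, 38, 57, 73, 87, 92, 98, 105, 116, 129, 135, 150, 156, 164, 169, 198]
  CdoVI (TAGTTA, off=0): starts [3, 9, 27, 39, 60, 136, 178, 184] → cuts [3, 9, 27, 39, 60, 136, 178, 184]

Pooled cuts: [3, 9, 22, 27, 38, 39, 57, 60, 73, 87, 92, 98, 105, 116, 129, 135, 136, 150, 156, 164, 169, 178, 184, 198]

Fragments:
  3→9: 6 bp
  9→22: 13 bp
  22→27: 5 bp
  27→38: 11 bp
  38→39: 1 bp
  39→57: 18 bp
  57→60: 3 bp
  60→73: 13 bp
  73→87: 14 bp
  87→92: 5 bp
  92→98: 6 bp
  98→105: 7 bp
  105→116: 11 bp
  116→129: 13 bp
  129→135: 6 bp
  135→136: 1 bp
  136→150: 14 bp
  150→156: 6 bp
  156→164: 8 bp
  164→169: 5 bp
  169→178: 9 bp
  178→184: 6 bp
  184→198: 14 bp
  198→3 (wrap): 207-198+3 = 12 bp

[1,1,3,5,5,5,6,6,6,6,6,7,8,9,11,11,12,13,13,13,14,14,14,18]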